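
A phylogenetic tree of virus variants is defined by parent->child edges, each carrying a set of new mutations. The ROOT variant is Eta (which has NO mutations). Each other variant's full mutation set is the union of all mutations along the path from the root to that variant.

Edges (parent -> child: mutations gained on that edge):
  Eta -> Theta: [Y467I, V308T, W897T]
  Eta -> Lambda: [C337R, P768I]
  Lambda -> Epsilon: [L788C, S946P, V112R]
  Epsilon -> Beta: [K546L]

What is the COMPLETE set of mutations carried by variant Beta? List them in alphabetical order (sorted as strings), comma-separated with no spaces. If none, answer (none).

Answer: C337R,K546L,L788C,P768I,S946P,V112R

Derivation:
At Eta: gained [] -> total []
At Lambda: gained ['C337R', 'P768I'] -> total ['C337R', 'P768I']
At Epsilon: gained ['L788C', 'S946P', 'V112R'] -> total ['C337R', 'L788C', 'P768I', 'S946P', 'V112R']
At Beta: gained ['K546L'] -> total ['C337R', 'K546L', 'L788C', 'P768I', 'S946P', 'V112R']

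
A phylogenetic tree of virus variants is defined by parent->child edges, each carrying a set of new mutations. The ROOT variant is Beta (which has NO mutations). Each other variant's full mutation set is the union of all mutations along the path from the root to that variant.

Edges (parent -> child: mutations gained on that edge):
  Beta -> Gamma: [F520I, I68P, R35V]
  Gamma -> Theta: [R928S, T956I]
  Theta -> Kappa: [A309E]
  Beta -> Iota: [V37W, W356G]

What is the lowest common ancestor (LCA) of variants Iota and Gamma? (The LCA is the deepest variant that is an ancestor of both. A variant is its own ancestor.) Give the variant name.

Path from root to Iota: Beta -> Iota
  ancestors of Iota: {Beta, Iota}
Path from root to Gamma: Beta -> Gamma
  ancestors of Gamma: {Beta, Gamma}
Common ancestors: {Beta}
Walk up from Gamma: Gamma (not in ancestors of Iota), Beta (in ancestors of Iota)
Deepest common ancestor (LCA) = Beta

Answer: Beta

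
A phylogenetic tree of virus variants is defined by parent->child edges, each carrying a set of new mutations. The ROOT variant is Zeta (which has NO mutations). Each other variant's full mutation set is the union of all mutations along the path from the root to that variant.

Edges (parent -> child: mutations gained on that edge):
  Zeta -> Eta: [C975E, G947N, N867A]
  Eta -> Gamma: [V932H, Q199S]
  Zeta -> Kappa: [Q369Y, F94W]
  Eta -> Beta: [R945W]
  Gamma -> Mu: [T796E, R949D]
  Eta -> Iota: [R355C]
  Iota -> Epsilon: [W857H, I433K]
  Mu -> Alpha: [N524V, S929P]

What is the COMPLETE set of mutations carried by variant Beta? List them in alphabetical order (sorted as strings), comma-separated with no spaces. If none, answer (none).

Answer: C975E,G947N,N867A,R945W

Derivation:
At Zeta: gained [] -> total []
At Eta: gained ['C975E', 'G947N', 'N867A'] -> total ['C975E', 'G947N', 'N867A']
At Beta: gained ['R945W'] -> total ['C975E', 'G947N', 'N867A', 'R945W']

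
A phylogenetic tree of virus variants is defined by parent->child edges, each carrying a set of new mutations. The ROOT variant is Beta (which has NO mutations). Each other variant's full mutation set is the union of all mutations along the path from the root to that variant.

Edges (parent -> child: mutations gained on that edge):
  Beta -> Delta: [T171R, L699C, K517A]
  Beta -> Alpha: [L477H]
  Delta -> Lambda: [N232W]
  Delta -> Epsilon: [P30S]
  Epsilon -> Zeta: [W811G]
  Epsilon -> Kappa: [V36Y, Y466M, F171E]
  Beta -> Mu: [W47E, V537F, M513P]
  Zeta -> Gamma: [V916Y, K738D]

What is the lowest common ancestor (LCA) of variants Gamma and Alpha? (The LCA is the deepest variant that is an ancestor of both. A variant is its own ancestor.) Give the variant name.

Path from root to Gamma: Beta -> Delta -> Epsilon -> Zeta -> Gamma
  ancestors of Gamma: {Beta, Delta, Epsilon, Zeta, Gamma}
Path from root to Alpha: Beta -> Alpha
  ancestors of Alpha: {Beta, Alpha}
Common ancestors: {Beta}
Walk up from Alpha: Alpha (not in ancestors of Gamma), Beta (in ancestors of Gamma)
Deepest common ancestor (LCA) = Beta

Answer: Beta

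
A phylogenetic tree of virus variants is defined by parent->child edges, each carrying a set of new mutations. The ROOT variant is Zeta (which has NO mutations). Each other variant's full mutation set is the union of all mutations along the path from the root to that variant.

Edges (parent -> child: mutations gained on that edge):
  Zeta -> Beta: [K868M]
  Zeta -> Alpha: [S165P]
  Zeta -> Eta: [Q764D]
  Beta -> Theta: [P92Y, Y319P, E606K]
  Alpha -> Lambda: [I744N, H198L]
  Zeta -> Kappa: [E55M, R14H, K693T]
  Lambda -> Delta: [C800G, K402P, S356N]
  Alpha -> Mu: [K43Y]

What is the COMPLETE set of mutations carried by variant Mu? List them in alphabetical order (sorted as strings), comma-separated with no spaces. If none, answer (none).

At Zeta: gained [] -> total []
At Alpha: gained ['S165P'] -> total ['S165P']
At Mu: gained ['K43Y'] -> total ['K43Y', 'S165P']

Answer: K43Y,S165P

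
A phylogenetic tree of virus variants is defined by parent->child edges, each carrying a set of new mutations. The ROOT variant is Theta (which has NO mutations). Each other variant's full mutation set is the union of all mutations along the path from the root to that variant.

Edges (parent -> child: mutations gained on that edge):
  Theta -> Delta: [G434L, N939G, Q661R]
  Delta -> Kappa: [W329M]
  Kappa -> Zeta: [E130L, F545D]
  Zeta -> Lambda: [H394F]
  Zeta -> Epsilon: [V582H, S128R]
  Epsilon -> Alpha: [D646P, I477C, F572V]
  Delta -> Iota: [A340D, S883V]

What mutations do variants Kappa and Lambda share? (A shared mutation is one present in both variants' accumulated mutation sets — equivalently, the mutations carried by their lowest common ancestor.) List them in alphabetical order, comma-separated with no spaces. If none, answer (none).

Accumulating mutations along path to Kappa:
  At Theta: gained [] -> total []
  At Delta: gained ['G434L', 'N939G', 'Q661R'] -> total ['G434L', 'N939G', 'Q661R']
  At Kappa: gained ['W329M'] -> total ['G434L', 'N939G', 'Q661R', 'W329M']
Mutations(Kappa) = ['G434L', 'N939G', 'Q661R', 'W329M']
Accumulating mutations along path to Lambda:
  At Theta: gained [] -> total []
  At Delta: gained ['G434L', 'N939G', 'Q661R'] -> total ['G434L', 'N939G', 'Q661R']
  At Kappa: gained ['W329M'] -> total ['G434L', 'N939G', 'Q661R', 'W329M']
  At Zeta: gained ['E130L', 'F545D'] -> total ['E130L', 'F545D', 'G434L', 'N939G', 'Q661R', 'W329M']
  At Lambda: gained ['H394F'] -> total ['E130L', 'F545D', 'G434L', 'H394F', 'N939G', 'Q661R', 'W329M']
Mutations(Lambda) = ['E130L', 'F545D', 'G434L', 'H394F', 'N939G', 'Q661R', 'W329M']
Intersection: ['G434L', 'N939G', 'Q661R', 'W329M'] ∩ ['E130L', 'F545D', 'G434L', 'H394F', 'N939G', 'Q661R', 'W329M'] = ['G434L', 'N939G', 'Q661R', 'W329M']

Answer: G434L,N939G,Q661R,W329M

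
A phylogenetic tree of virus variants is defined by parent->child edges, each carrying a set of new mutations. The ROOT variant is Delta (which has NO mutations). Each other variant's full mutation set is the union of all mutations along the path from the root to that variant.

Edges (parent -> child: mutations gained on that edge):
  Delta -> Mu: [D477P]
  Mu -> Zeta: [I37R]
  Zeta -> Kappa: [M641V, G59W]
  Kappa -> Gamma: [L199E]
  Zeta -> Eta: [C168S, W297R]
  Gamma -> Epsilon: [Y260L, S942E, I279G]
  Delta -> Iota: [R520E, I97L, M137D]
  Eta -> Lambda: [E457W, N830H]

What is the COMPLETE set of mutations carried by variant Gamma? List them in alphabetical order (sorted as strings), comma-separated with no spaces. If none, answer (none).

Answer: D477P,G59W,I37R,L199E,M641V

Derivation:
At Delta: gained [] -> total []
At Mu: gained ['D477P'] -> total ['D477P']
At Zeta: gained ['I37R'] -> total ['D477P', 'I37R']
At Kappa: gained ['M641V', 'G59W'] -> total ['D477P', 'G59W', 'I37R', 'M641V']
At Gamma: gained ['L199E'] -> total ['D477P', 'G59W', 'I37R', 'L199E', 'M641V']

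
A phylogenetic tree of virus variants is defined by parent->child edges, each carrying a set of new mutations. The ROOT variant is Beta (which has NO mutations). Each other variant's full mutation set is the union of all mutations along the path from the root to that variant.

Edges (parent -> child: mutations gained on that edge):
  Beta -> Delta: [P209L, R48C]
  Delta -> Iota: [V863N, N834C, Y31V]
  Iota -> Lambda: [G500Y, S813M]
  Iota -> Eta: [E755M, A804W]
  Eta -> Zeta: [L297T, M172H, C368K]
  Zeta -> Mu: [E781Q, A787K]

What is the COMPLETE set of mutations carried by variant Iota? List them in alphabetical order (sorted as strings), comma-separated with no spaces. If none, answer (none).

At Beta: gained [] -> total []
At Delta: gained ['P209L', 'R48C'] -> total ['P209L', 'R48C']
At Iota: gained ['V863N', 'N834C', 'Y31V'] -> total ['N834C', 'P209L', 'R48C', 'V863N', 'Y31V']

Answer: N834C,P209L,R48C,V863N,Y31V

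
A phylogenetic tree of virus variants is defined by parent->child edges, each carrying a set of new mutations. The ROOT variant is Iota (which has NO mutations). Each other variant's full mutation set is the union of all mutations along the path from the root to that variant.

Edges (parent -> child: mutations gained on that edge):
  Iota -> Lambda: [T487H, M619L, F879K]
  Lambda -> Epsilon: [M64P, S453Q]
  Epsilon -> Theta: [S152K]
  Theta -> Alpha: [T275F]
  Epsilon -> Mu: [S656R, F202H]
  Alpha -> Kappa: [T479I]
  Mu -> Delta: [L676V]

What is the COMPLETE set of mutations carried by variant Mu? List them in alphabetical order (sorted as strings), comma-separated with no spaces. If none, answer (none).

At Iota: gained [] -> total []
At Lambda: gained ['T487H', 'M619L', 'F879K'] -> total ['F879K', 'M619L', 'T487H']
At Epsilon: gained ['M64P', 'S453Q'] -> total ['F879K', 'M619L', 'M64P', 'S453Q', 'T487H']
At Mu: gained ['S656R', 'F202H'] -> total ['F202H', 'F879K', 'M619L', 'M64P', 'S453Q', 'S656R', 'T487H']

Answer: F202H,F879K,M619L,M64P,S453Q,S656R,T487H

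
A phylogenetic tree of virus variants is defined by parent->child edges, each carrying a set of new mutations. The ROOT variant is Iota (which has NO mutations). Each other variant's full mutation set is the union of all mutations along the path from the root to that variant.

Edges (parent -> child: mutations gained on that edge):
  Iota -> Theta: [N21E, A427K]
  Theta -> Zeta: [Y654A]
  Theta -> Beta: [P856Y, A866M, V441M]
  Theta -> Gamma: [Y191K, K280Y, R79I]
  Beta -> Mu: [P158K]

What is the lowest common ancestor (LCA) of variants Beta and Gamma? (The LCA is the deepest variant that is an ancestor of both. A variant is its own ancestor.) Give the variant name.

Path from root to Beta: Iota -> Theta -> Beta
  ancestors of Beta: {Iota, Theta, Beta}
Path from root to Gamma: Iota -> Theta -> Gamma
  ancestors of Gamma: {Iota, Theta, Gamma}
Common ancestors: {Iota, Theta}
Walk up from Gamma: Gamma (not in ancestors of Beta), Theta (in ancestors of Beta), Iota (in ancestors of Beta)
Deepest common ancestor (LCA) = Theta

Answer: Theta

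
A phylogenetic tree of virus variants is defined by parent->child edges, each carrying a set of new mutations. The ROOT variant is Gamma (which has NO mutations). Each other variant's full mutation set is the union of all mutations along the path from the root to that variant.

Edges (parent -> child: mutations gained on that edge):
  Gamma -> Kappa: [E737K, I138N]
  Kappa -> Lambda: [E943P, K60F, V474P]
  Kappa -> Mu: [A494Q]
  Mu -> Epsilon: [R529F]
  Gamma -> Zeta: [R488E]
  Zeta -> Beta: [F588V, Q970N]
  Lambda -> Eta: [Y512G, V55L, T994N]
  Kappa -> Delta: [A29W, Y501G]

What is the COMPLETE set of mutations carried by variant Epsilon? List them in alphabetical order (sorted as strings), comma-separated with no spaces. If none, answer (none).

At Gamma: gained [] -> total []
At Kappa: gained ['E737K', 'I138N'] -> total ['E737K', 'I138N']
At Mu: gained ['A494Q'] -> total ['A494Q', 'E737K', 'I138N']
At Epsilon: gained ['R529F'] -> total ['A494Q', 'E737K', 'I138N', 'R529F']

Answer: A494Q,E737K,I138N,R529F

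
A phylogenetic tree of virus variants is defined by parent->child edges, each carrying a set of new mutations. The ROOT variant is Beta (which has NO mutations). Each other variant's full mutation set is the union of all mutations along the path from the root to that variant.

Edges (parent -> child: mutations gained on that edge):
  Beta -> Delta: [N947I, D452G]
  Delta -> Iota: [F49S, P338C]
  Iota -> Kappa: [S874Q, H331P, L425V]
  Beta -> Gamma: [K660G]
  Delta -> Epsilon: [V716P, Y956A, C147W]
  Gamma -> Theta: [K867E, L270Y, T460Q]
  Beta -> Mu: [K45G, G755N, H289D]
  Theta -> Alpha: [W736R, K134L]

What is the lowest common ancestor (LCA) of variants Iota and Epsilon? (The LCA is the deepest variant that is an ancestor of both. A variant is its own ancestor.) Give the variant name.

Path from root to Iota: Beta -> Delta -> Iota
  ancestors of Iota: {Beta, Delta, Iota}
Path from root to Epsilon: Beta -> Delta -> Epsilon
  ancestors of Epsilon: {Beta, Delta, Epsilon}
Common ancestors: {Beta, Delta}
Walk up from Epsilon: Epsilon (not in ancestors of Iota), Delta (in ancestors of Iota), Beta (in ancestors of Iota)
Deepest common ancestor (LCA) = Delta

Answer: Delta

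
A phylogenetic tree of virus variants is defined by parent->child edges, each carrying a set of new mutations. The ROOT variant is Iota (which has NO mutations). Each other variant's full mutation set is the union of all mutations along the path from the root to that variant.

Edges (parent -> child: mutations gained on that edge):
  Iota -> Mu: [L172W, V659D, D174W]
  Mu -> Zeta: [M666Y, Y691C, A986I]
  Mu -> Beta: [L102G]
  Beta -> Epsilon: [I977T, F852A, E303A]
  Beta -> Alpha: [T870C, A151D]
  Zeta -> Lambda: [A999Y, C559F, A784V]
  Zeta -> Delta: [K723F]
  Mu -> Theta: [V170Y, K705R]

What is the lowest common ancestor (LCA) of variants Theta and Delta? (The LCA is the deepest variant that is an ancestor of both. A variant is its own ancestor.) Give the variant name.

Path from root to Theta: Iota -> Mu -> Theta
  ancestors of Theta: {Iota, Mu, Theta}
Path from root to Delta: Iota -> Mu -> Zeta -> Delta
  ancestors of Delta: {Iota, Mu, Zeta, Delta}
Common ancestors: {Iota, Mu}
Walk up from Delta: Delta (not in ancestors of Theta), Zeta (not in ancestors of Theta), Mu (in ancestors of Theta), Iota (in ancestors of Theta)
Deepest common ancestor (LCA) = Mu

Answer: Mu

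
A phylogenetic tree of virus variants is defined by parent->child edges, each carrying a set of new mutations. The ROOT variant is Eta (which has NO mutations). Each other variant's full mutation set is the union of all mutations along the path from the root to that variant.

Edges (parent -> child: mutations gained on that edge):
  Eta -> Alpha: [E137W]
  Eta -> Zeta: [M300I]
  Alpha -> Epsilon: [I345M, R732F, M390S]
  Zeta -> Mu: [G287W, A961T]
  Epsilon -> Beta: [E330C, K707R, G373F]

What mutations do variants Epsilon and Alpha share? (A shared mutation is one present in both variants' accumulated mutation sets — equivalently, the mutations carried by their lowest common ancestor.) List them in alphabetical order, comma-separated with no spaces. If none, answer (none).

Accumulating mutations along path to Epsilon:
  At Eta: gained [] -> total []
  At Alpha: gained ['E137W'] -> total ['E137W']
  At Epsilon: gained ['I345M', 'R732F', 'M390S'] -> total ['E137W', 'I345M', 'M390S', 'R732F']
Mutations(Epsilon) = ['E137W', 'I345M', 'M390S', 'R732F']
Accumulating mutations along path to Alpha:
  At Eta: gained [] -> total []
  At Alpha: gained ['E137W'] -> total ['E137W']
Mutations(Alpha) = ['E137W']
Intersection: ['E137W', 'I345M', 'M390S', 'R732F'] ∩ ['E137W'] = ['E137W']

Answer: E137W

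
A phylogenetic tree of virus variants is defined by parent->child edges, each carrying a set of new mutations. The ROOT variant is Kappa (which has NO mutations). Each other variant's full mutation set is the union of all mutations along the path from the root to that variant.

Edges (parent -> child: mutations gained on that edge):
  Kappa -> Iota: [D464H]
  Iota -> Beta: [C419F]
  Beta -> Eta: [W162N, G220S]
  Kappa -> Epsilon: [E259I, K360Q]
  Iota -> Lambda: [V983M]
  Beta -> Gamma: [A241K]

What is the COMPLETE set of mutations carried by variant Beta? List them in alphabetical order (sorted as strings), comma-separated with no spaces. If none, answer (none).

Answer: C419F,D464H

Derivation:
At Kappa: gained [] -> total []
At Iota: gained ['D464H'] -> total ['D464H']
At Beta: gained ['C419F'] -> total ['C419F', 'D464H']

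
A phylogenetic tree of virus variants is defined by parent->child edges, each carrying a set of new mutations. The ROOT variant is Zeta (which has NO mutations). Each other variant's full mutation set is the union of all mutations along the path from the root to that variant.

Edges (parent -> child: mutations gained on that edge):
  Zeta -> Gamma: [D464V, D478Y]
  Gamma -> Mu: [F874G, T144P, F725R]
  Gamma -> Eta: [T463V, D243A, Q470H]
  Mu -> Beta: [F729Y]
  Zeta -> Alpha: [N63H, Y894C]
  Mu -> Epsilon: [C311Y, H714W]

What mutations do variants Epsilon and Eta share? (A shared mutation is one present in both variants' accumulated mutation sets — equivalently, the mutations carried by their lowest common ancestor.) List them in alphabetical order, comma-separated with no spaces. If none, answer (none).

Accumulating mutations along path to Epsilon:
  At Zeta: gained [] -> total []
  At Gamma: gained ['D464V', 'D478Y'] -> total ['D464V', 'D478Y']
  At Mu: gained ['F874G', 'T144P', 'F725R'] -> total ['D464V', 'D478Y', 'F725R', 'F874G', 'T144P']
  At Epsilon: gained ['C311Y', 'H714W'] -> total ['C311Y', 'D464V', 'D478Y', 'F725R', 'F874G', 'H714W', 'T144P']
Mutations(Epsilon) = ['C311Y', 'D464V', 'D478Y', 'F725R', 'F874G', 'H714W', 'T144P']
Accumulating mutations along path to Eta:
  At Zeta: gained [] -> total []
  At Gamma: gained ['D464V', 'D478Y'] -> total ['D464V', 'D478Y']
  At Eta: gained ['T463V', 'D243A', 'Q470H'] -> total ['D243A', 'D464V', 'D478Y', 'Q470H', 'T463V']
Mutations(Eta) = ['D243A', 'D464V', 'D478Y', 'Q470H', 'T463V']
Intersection: ['C311Y', 'D464V', 'D478Y', 'F725R', 'F874G', 'H714W', 'T144P'] ∩ ['D243A', 'D464V', 'D478Y', 'Q470H', 'T463V'] = ['D464V', 'D478Y']

Answer: D464V,D478Y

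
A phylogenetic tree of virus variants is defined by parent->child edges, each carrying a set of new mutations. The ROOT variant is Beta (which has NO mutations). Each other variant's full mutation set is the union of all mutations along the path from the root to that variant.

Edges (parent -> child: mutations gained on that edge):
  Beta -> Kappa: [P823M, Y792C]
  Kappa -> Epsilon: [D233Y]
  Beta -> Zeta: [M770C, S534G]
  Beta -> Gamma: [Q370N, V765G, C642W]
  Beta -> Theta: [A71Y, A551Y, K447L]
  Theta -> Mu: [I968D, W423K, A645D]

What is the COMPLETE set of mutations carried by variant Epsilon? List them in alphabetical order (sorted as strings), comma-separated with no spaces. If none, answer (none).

At Beta: gained [] -> total []
At Kappa: gained ['P823M', 'Y792C'] -> total ['P823M', 'Y792C']
At Epsilon: gained ['D233Y'] -> total ['D233Y', 'P823M', 'Y792C']

Answer: D233Y,P823M,Y792C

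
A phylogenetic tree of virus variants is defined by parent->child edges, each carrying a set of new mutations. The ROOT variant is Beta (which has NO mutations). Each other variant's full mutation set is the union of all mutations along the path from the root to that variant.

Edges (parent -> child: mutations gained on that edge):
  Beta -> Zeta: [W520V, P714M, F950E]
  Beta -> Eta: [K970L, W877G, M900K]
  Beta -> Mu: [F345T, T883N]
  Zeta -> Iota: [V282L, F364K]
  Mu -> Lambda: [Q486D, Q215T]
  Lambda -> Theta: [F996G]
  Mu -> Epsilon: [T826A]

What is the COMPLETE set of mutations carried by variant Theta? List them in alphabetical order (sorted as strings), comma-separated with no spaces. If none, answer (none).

At Beta: gained [] -> total []
At Mu: gained ['F345T', 'T883N'] -> total ['F345T', 'T883N']
At Lambda: gained ['Q486D', 'Q215T'] -> total ['F345T', 'Q215T', 'Q486D', 'T883N']
At Theta: gained ['F996G'] -> total ['F345T', 'F996G', 'Q215T', 'Q486D', 'T883N']

Answer: F345T,F996G,Q215T,Q486D,T883N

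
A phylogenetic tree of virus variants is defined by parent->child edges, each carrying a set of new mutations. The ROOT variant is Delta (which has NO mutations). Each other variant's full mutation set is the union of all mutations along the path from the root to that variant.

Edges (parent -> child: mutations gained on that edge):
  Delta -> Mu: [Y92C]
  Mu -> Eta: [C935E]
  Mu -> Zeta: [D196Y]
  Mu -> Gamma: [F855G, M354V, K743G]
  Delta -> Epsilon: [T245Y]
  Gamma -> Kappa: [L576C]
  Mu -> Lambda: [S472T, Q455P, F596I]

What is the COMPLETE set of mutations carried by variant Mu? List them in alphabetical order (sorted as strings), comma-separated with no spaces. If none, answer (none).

At Delta: gained [] -> total []
At Mu: gained ['Y92C'] -> total ['Y92C']

Answer: Y92C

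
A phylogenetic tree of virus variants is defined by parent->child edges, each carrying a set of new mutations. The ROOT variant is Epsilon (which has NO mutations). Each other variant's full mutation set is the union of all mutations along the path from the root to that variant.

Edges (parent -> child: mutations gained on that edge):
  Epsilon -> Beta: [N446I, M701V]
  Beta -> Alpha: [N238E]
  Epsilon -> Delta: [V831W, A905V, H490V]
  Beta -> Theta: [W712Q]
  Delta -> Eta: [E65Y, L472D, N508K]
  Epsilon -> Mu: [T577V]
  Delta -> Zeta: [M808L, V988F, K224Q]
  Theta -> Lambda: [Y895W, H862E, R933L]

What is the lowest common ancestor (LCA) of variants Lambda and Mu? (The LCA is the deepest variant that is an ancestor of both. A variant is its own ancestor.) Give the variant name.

Answer: Epsilon

Derivation:
Path from root to Lambda: Epsilon -> Beta -> Theta -> Lambda
  ancestors of Lambda: {Epsilon, Beta, Theta, Lambda}
Path from root to Mu: Epsilon -> Mu
  ancestors of Mu: {Epsilon, Mu}
Common ancestors: {Epsilon}
Walk up from Mu: Mu (not in ancestors of Lambda), Epsilon (in ancestors of Lambda)
Deepest common ancestor (LCA) = Epsilon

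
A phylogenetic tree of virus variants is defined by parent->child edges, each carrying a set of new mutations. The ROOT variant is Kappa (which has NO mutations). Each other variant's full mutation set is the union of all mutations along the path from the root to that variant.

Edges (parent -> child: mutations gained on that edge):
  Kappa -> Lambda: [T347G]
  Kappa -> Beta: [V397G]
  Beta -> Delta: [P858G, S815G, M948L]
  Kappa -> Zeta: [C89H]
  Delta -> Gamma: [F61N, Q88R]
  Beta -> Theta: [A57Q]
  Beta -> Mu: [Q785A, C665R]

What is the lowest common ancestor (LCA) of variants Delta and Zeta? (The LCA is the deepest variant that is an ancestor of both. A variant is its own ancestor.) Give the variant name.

Answer: Kappa

Derivation:
Path from root to Delta: Kappa -> Beta -> Delta
  ancestors of Delta: {Kappa, Beta, Delta}
Path from root to Zeta: Kappa -> Zeta
  ancestors of Zeta: {Kappa, Zeta}
Common ancestors: {Kappa}
Walk up from Zeta: Zeta (not in ancestors of Delta), Kappa (in ancestors of Delta)
Deepest common ancestor (LCA) = Kappa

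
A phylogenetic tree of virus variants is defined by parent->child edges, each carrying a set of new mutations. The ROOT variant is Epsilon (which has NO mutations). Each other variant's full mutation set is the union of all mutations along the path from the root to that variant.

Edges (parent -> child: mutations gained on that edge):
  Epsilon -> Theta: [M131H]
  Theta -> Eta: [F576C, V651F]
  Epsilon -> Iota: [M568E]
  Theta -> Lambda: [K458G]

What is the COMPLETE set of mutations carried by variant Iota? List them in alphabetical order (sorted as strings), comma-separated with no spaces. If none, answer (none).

Answer: M568E

Derivation:
At Epsilon: gained [] -> total []
At Iota: gained ['M568E'] -> total ['M568E']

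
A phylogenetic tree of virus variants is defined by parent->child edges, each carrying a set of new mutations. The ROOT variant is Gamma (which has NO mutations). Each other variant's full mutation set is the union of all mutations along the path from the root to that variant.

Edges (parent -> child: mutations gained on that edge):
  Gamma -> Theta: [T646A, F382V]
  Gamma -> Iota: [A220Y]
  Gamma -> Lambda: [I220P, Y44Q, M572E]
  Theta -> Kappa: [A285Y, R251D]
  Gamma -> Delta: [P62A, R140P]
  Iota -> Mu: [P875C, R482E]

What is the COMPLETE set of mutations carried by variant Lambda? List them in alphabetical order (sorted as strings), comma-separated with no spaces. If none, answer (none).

Answer: I220P,M572E,Y44Q

Derivation:
At Gamma: gained [] -> total []
At Lambda: gained ['I220P', 'Y44Q', 'M572E'] -> total ['I220P', 'M572E', 'Y44Q']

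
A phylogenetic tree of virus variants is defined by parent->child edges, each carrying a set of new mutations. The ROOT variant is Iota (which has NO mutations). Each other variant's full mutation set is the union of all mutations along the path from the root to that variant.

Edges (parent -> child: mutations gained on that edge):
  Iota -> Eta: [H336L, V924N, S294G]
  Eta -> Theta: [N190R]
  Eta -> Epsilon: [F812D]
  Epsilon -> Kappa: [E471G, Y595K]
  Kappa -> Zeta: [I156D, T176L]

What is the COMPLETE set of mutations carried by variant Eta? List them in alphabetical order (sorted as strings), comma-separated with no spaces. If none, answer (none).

At Iota: gained [] -> total []
At Eta: gained ['H336L', 'V924N', 'S294G'] -> total ['H336L', 'S294G', 'V924N']

Answer: H336L,S294G,V924N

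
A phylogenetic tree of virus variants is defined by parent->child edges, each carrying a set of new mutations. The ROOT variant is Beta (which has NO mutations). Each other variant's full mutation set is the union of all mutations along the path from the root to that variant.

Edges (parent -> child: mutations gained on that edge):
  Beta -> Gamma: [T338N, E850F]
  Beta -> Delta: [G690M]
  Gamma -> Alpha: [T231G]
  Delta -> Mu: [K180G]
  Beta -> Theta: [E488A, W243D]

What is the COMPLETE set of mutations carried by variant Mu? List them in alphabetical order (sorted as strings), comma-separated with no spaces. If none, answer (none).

At Beta: gained [] -> total []
At Delta: gained ['G690M'] -> total ['G690M']
At Mu: gained ['K180G'] -> total ['G690M', 'K180G']

Answer: G690M,K180G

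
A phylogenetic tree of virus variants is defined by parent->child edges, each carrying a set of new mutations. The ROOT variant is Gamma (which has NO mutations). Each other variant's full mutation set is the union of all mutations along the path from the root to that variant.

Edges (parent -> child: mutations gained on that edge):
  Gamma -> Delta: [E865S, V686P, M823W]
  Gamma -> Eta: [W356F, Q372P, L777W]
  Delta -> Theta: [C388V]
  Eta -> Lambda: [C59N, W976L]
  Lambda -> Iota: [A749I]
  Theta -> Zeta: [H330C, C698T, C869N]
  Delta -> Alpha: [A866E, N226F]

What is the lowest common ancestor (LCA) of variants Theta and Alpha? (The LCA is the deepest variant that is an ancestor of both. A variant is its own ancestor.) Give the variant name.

Path from root to Theta: Gamma -> Delta -> Theta
  ancestors of Theta: {Gamma, Delta, Theta}
Path from root to Alpha: Gamma -> Delta -> Alpha
  ancestors of Alpha: {Gamma, Delta, Alpha}
Common ancestors: {Gamma, Delta}
Walk up from Alpha: Alpha (not in ancestors of Theta), Delta (in ancestors of Theta), Gamma (in ancestors of Theta)
Deepest common ancestor (LCA) = Delta

Answer: Delta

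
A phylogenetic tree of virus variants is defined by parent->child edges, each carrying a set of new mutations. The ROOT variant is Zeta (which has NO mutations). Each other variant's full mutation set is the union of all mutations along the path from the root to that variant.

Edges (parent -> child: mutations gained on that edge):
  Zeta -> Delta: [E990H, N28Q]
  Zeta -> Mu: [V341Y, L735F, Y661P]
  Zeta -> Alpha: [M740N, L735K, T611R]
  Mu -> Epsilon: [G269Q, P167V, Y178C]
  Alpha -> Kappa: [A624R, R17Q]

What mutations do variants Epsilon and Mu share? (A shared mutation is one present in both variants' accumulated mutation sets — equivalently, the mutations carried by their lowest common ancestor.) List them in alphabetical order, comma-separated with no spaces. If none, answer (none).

Answer: L735F,V341Y,Y661P

Derivation:
Accumulating mutations along path to Epsilon:
  At Zeta: gained [] -> total []
  At Mu: gained ['V341Y', 'L735F', 'Y661P'] -> total ['L735F', 'V341Y', 'Y661P']
  At Epsilon: gained ['G269Q', 'P167V', 'Y178C'] -> total ['G269Q', 'L735F', 'P167V', 'V341Y', 'Y178C', 'Y661P']
Mutations(Epsilon) = ['G269Q', 'L735F', 'P167V', 'V341Y', 'Y178C', 'Y661P']
Accumulating mutations along path to Mu:
  At Zeta: gained [] -> total []
  At Mu: gained ['V341Y', 'L735F', 'Y661P'] -> total ['L735F', 'V341Y', 'Y661P']
Mutations(Mu) = ['L735F', 'V341Y', 'Y661P']
Intersection: ['G269Q', 'L735F', 'P167V', 'V341Y', 'Y178C', 'Y661P'] ∩ ['L735F', 'V341Y', 'Y661P'] = ['L735F', 'V341Y', 'Y661P']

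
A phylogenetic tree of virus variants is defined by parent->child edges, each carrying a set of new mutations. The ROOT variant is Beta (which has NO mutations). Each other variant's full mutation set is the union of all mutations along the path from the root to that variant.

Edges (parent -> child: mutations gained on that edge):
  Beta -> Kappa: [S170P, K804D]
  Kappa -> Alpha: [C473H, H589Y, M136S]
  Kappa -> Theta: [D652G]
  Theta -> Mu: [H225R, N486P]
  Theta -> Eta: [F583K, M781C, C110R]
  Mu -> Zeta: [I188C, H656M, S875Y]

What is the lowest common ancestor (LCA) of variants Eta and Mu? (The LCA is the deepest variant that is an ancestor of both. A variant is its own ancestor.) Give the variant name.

Path from root to Eta: Beta -> Kappa -> Theta -> Eta
  ancestors of Eta: {Beta, Kappa, Theta, Eta}
Path from root to Mu: Beta -> Kappa -> Theta -> Mu
  ancestors of Mu: {Beta, Kappa, Theta, Mu}
Common ancestors: {Beta, Kappa, Theta}
Walk up from Mu: Mu (not in ancestors of Eta), Theta (in ancestors of Eta), Kappa (in ancestors of Eta), Beta (in ancestors of Eta)
Deepest common ancestor (LCA) = Theta

Answer: Theta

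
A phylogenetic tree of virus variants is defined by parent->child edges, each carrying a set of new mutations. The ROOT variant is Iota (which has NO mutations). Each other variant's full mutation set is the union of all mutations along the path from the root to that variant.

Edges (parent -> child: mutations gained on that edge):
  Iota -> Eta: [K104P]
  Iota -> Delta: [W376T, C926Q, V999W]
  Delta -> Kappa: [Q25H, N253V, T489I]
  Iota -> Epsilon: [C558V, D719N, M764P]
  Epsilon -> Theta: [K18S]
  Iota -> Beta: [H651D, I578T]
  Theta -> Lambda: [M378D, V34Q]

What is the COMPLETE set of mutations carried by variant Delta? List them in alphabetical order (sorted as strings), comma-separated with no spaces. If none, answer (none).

Answer: C926Q,V999W,W376T

Derivation:
At Iota: gained [] -> total []
At Delta: gained ['W376T', 'C926Q', 'V999W'] -> total ['C926Q', 'V999W', 'W376T']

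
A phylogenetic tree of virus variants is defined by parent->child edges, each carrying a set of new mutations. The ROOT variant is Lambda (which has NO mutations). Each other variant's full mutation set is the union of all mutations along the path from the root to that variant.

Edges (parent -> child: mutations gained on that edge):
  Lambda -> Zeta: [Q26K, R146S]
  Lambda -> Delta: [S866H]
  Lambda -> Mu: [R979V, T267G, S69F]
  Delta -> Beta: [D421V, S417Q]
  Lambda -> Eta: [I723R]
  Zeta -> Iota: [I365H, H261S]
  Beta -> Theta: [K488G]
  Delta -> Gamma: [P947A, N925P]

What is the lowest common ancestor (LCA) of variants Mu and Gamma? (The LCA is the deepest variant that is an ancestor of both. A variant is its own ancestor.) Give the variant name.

Answer: Lambda

Derivation:
Path from root to Mu: Lambda -> Mu
  ancestors of Mu: {Lambda, Mu}
Path from root to Gamma: Lambda -> Delta -> Gamma
  ancestors of Gamma: {Lambda, Delta, Gamma}
Common ancestors: {Lambda}
Walk up from Gamma: Gamma (not in ancestors of Mu), Delta (not in ancestors of Mu), Lambda (in ancestors of Mu)
Deepest common ancestor (LCA) = Lambda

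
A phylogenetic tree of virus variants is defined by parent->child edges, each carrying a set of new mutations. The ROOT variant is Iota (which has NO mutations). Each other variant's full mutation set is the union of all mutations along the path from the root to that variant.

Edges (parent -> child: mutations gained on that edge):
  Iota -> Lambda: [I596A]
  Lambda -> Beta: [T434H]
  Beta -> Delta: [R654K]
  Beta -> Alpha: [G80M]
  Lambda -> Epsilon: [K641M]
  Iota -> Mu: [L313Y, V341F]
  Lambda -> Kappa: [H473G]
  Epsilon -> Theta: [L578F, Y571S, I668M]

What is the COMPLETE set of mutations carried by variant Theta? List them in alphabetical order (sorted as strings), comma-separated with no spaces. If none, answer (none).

At Iota: gained [] -> total []
At Lambda: gained ['I596A'] -> total ['I596A']
At Epsilon: gained ['K641M'] -> total ['I596A', 'K641M']
At Theta: gained ['L578F', 'Y571S', 'I668M'] -> total ['I596A', 'I668M', 'K641M', 'L578F', 'Y571S']

Answer: I596A,I668M,K641M,L578F,Y571S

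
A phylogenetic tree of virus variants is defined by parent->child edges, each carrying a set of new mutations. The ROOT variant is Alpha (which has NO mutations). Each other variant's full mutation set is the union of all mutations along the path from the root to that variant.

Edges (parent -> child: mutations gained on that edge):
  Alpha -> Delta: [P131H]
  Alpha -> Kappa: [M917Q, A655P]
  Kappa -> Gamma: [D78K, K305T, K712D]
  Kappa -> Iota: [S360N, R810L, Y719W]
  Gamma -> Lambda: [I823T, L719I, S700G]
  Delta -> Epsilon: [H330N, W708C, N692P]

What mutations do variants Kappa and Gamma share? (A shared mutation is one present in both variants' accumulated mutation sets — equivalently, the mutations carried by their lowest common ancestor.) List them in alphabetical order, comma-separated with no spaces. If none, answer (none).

Answer: A655P,M917Q

Derivation:
Accumulating mutations along path to Kappa:
  At Alpha: gained [] -> total []
  At Kappa: gained ['M917Q', 'A655P'] -> total ['A655P', 'M917Q']
Mutations(Kappa) = ['A655P', 'M917Q']
Accumulating mutations along path to Gamma:
  At Alpha: gained [] -> total []
  At Kappa: gained ['M917Q', 'A655P'] -> total ['A655P', 'M917Q']
  At Gamma: gained ['D78K', 'K305T', 'K712D'] -> total ['A655P', 'D78K', 'K305T', 'K712D', 'M917Q']
Mutations(Gamma) = ['A655P', 'D78K', 'K305T', 'K712D', 'M917Q']
Intersection: ['A655P', 'M917Q'] ∩ ['A655P', 'D78K', 'K305T', 'K712D', 'M917Q'] = ['A655P', 'M917Q']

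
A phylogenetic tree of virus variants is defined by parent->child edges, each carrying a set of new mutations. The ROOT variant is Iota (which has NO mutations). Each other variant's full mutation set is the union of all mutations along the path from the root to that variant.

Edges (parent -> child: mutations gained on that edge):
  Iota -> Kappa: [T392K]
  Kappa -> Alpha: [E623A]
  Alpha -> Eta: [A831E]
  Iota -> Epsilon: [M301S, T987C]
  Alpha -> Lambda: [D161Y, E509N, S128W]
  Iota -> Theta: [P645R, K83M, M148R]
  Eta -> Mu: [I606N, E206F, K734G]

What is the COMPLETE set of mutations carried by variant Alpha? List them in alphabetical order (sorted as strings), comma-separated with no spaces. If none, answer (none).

At Iota: gained [] -> total []
At Kappa: gained ['T392K'] -> total ['T392K']
At Alpha: gained ['E623A'] -> total ['E623A', 'T392K']

Answer: E623A,T392K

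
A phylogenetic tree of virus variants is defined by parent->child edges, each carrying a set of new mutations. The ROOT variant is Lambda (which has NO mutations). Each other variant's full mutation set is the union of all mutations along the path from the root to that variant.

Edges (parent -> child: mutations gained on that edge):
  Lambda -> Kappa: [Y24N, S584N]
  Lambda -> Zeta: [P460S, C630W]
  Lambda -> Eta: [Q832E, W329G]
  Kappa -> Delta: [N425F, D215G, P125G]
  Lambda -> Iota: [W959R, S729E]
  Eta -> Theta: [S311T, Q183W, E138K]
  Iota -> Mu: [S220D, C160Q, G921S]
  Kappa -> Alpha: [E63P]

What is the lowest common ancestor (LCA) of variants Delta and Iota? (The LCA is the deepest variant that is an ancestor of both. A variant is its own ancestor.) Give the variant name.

Answer: Lambda

Derivation:
Path from root to Delta: Lambda -> Kappa -> Delta
  ancestors of Delta: {Lambda, Kappa, Delta}
Path from root to Iota: Lambda -> Iota
  ancestors of Iota: {Lambda, Iota}
Common ancestors: {Lambda}
Walk up from Iota: Iota (not in ancestors of Delta), Lambda (in ancestors of Delta)
Deepest common ancestor (LCA) = Lambda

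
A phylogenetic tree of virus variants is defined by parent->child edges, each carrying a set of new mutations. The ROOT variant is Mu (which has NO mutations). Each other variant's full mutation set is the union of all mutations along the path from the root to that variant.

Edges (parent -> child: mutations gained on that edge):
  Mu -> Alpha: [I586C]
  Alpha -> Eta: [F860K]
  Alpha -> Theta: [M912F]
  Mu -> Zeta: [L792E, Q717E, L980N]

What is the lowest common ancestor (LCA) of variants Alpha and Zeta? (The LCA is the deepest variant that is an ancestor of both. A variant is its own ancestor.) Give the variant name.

Path from root to Alpha: Mu -> Alpha
  ancestors of Alpha: {Mu, Alpha}
Path from root to Zeta: Mu -> Zeta
  ancestors of Zeta: {Mu, Zeta}
Common ancestors: {Mu}
Walk up from Zeta: Zeta (not in ancestors of Alpha), Mu (in ancestors of Alpha)
Deepest common ancestor (LCA) = Mu

Answer: Mu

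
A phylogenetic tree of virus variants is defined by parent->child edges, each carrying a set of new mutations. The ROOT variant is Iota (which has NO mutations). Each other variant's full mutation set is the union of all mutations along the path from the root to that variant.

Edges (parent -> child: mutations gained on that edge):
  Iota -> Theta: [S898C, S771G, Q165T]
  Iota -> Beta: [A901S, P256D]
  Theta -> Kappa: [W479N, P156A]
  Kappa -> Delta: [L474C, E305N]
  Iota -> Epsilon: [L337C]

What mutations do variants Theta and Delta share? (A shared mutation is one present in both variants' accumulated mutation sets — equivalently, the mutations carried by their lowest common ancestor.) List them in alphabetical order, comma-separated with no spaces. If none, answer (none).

Answer: Q165T,S771G,S898C

Derivation:
Accumulating mutations along path to Theta:
  At Iota: gained [] -> total []
  At Theta: gained ['S898C', 'S771G', 'Q165T'] -> total ['Q165T', 'S771G', 'S898C']
Mutations(Theta) = ['Q165T', 'S771G', 'S898C']
Accumulating mutations along path to Delta:
  At Iota: gained [] -> total []
  At Theta: gained ['S898C', 'S771G', 'Q165T'] -> total ['Q165T', 'S771G', 'S898C']
  At Kappa: gained ['W479N', 'P156A'] -> total ['P156A', 'Q165T', 'S771G', 'S898C', 'W479N']
  At Delta: gained ['L474C', 'E305N'] -> total ['E305N', 'L474C', 'P156A', 'Q165T', 'S771G', 'S898C', 'W479N']
Mutations(Delta) = ['E305N', 'L474C', 'P156A', 'Q165T', 'S771G', 'S898C', 'W479N']
Intersection: ['Q165T', 'S771G', 'S898C'] ∩ ['E305N', 'L474C', 'P156A', 'Q165T', 'S771G', 'S898C', 'W479N'] = ['Q165T', 'S771G', 'S898C']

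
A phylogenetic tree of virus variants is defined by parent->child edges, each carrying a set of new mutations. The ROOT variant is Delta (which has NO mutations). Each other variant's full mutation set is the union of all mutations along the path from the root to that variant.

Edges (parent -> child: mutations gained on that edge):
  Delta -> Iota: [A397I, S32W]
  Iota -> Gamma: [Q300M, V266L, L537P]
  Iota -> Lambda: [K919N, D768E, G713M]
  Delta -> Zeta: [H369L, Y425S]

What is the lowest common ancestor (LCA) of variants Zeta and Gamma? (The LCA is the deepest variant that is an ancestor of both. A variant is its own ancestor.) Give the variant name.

Path from root to Zeta: Delta -> Zeta
  ancestors of Zeta: {Delta, Zeta}
Path from root to Gamma: Delta -> Iota -> Gamma
  ancestors of Gamma: {Delta, Iota, Gamma}
Common ancestors: {Delta}
Walk up from Gamma: Gamma (not in ancestors of Zeta), Iota (not in ancestors of Zeta), Delta (in ancestors of Zeta)
Deepest common ancestor (LCA) = Delta

Answer: Delta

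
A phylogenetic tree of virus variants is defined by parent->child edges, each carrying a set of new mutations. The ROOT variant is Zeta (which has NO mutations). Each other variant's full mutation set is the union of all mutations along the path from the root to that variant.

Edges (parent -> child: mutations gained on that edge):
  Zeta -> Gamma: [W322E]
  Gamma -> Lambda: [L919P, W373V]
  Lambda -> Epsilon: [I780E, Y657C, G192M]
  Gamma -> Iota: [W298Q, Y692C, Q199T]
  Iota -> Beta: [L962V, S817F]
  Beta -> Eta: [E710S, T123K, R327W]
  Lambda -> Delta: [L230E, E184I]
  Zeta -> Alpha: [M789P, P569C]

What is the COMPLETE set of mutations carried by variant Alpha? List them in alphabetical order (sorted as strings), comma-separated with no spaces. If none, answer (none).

Answer: M789P,P569C

Derivation:
At Zeta: gained [] -> total []
At Alpha: gained ['M789P', 'P569C'] -> total ['M789P', 'P569C']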